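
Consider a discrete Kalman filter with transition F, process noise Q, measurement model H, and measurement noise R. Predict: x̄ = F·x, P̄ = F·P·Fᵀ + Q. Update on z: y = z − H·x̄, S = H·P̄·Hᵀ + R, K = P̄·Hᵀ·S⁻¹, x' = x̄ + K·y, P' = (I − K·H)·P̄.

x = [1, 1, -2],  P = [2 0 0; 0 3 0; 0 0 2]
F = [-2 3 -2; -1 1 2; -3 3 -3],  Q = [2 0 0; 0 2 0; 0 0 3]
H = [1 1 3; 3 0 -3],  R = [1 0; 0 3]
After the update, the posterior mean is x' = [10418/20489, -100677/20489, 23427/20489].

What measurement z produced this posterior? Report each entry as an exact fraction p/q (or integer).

x̄ = F·x = [5, -4, 6]
P̄ = F·P·Fᵀ + Q = [45 5 51; 5 15 3; 51 3 66]
S = H·P̄·Hᵀ + R = [989 -147; -147 84]
K = P̄·Hᵀ·S⁻¹ = [686/2927 4013/20489; 158/2927 3399/20489; 693/2927 -2487/20489]
x' − x̄ = [-92027/20489, -18721/20489, -99507/20489] = K·y
y = (KᵀK)⁻¹·Kᵀ·(x' − x̄) = [-20, 1]
z = y + H·x̄ = [-20, 1] + [19, -3] = [-1, -2]

z = [-1, -2]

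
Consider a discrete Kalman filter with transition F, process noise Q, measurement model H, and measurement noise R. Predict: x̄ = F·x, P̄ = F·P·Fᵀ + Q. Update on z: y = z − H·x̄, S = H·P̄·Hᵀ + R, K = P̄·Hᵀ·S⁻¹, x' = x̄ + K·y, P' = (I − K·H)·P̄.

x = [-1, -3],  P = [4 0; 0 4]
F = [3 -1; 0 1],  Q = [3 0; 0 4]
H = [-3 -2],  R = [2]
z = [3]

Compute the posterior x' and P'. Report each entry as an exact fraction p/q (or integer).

x̄ = F·x = [0, -3]
P̄ = F·P·Fᵀ + Q = [43 -4; -4 8]
y = z − H·x̄ = [-3]
S = H·P̄·Hᵀ + R = [373]
K = P̄·Hᵀ·S⁻¹ = [-121/373; -4/373]
x' = x̄ + K·y = [363/373, -1107/373]
P' = (I − K·H)·P̄ = [1398/373 -1976/373; -1976/373 2968/373]

x' = [363/373, -1107/373]
P' = [1398/373 -1976/373; -1976/373 2968/373]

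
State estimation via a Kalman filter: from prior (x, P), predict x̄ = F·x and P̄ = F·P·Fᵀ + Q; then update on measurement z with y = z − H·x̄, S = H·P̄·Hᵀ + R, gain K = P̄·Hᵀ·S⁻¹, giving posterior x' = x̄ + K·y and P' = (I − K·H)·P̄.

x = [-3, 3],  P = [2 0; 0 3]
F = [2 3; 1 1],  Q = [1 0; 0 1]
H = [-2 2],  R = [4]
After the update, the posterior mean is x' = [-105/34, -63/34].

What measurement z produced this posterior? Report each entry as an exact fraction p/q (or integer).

x̄ = F·x = [3, 0]
P̄ = F·P·Fᵀ + Q = [36 13; 13 6]
S = H·P̄·Hᵀ + R = [68]
K = P̄·Hᵀ·S⁻¹ = [-23/34; -7/34]
x' − x̄ = [-207/34, -63/34] = K·y
y = (KᵀK)⁻¹·Kᵀ·(x' − x̄) = [9]
z = y + H·x̄ = [9] + [-6] = [3]

z = [3]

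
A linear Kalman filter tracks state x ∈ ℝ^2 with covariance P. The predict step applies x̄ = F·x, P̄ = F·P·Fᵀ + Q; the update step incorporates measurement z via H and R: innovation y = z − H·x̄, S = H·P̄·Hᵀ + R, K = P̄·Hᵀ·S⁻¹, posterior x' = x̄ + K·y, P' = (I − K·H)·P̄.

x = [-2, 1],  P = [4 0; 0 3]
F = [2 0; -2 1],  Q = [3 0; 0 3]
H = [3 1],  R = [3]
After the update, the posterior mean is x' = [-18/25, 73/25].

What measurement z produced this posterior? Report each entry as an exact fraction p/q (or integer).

x̄ = F·x = [-4, 5]
P̄ = F·P·Fᵀ + Q = [19 -16; -16 22]
S = H·P̄·Hᵀ + R = [100]
K = P̄·Hᵀ·S⁻¹ = [41/100; -13/50]
x' − x̄ = [82/25, -52/25] = K·y
y = (KᵀK)⁻¹·Kᵀ·(x' − x̄) = [8]
z = y + H·x̄ = [8] + [-7] = [1]

z = [1]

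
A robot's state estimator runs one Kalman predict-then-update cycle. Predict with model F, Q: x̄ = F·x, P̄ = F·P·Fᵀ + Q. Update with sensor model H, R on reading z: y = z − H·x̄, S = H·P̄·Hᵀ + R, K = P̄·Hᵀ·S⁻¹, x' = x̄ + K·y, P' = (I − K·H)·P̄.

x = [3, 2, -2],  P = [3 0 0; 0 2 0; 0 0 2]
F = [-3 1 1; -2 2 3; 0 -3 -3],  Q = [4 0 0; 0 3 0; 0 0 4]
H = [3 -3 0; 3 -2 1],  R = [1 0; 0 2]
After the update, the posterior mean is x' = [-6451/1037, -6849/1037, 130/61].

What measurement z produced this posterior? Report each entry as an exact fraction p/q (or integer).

z = [1, -3]

x̄ = F·x = [-9, -8, 0]
P̄ = F·P·Fᵀ + Q = [35 28 -12; 28 41 -30; -12 -30 40]
S = H·P̄·Hᵀ + R = [181 195; 195 233]
K = P̄·Hᵀ·S⁻¹ = [-1161/2074 1301/2074; -3627/4148 2537/4148; 3/122 31/122]
x' − x̄ = [2882/1037, 1447/1037, 130/61] = K·y
y = (KᵀK)⁻¹·Kᵀ·(x' − x̄) = [4, 8]
z = y + H·x̄ = [4, 8] + [-3, -11] = [1, -3]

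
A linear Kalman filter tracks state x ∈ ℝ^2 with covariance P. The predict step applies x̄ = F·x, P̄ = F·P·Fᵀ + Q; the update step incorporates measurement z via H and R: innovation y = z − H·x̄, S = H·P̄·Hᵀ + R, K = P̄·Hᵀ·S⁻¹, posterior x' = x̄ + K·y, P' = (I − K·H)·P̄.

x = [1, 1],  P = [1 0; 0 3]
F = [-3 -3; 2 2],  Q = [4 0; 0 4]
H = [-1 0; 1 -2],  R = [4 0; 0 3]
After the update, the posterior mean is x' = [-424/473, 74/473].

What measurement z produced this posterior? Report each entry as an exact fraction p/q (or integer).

z = [1, -1]

x̄ = F·x = [-6, 4]
P̄ = F·P·Fᵀ + Q = [40 -24; -24 20]
S = H·P̄·Hᵀ + R = [44 -88; -88 219]
K = P̄·Hᵀ·S⁻¹ = [-254/473 8/43; -94/473 -16/43]
x' − x̄ = [2414/473, -1818/473] = K·y
y = (KᵀK)⁻¹·Kᵀ·(x' − x̄) = [-5, 13]
z = y + H·x̄ = [-5, 13] + [6, -14] = [1, -1]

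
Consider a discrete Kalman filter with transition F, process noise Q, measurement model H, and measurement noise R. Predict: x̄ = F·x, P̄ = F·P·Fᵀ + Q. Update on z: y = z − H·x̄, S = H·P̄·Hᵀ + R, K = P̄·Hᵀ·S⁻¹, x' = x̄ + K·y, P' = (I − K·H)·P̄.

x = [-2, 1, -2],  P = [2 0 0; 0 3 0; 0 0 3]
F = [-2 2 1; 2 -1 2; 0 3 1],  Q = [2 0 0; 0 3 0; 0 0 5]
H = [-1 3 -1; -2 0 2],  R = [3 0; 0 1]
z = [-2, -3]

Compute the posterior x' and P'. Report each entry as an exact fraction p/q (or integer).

x' = [-8132/5893, -12759/5893, -17063/5893]
P' = [72841/5893 47470/5893 72587/5893; 47470/5893 165157/29465 47786/5893; 72587/5893 47786/5893 73786/5893]

x̄ = F·x = [4, -9, 1]
P̄ = F·P·Fᵀ + Q = [25 -8 21; -8 26 -3; 21 -3 35]
y = z − H·x̄ = [30, 3]
S = H·P̄·Hᵀ + R = [405 10; 10 73]
K = P̄·Hᵀ·S⁻¹ = [-1006/5893 -508/5893; 6397/29465 632/5893; -1005/5893 2398/5893]
x' = x̄ + K·y = [-8132/5893, -12759/5893, -17063/5893]
P' = (I − K·H)·P̄ = [72841/5893 47470/5893 72587/5893; 47470/5893 165157/29465 47786/5893; 72587/5893 47786/5893 73786/5893]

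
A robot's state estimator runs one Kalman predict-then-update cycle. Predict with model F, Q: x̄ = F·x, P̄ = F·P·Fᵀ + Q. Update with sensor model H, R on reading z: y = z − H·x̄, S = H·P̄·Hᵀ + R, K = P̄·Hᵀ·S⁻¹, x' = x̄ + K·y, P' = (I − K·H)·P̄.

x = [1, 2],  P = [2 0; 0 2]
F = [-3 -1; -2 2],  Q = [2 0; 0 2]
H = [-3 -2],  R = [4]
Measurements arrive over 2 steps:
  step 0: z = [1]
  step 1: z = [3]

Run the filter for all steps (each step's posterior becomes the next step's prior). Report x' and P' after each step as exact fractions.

step 0: x̄ = F·x = [-5, 2]
step 0: P̄ = F·P·Fᵀ + Q = [22 8; 8 18]
step 0: y = z − H·x̄ = [-10]
step 0: S = H·P̄·Hᵀ + R = [370]
step 0: K = P̄·Hᵀ·S⁻¹ = [-41/185; -6/37]
step 0: x' = x̄ + K·y = [-103/37, 134/37]
step 0: P' = (I − K·H)·P̄ = [708/185 -196/37; -196/37 306/37]
step 1: x̄ = F·x = [175/37, 474/37]
step 1: P̄ = F·P·Fᵀ + Q = [2392/185 5108/185; 5108/185 17162/185]
step 1: y = z − H·x̄ = [1584/37]
step 1: S = H·P̄·Hᵀ + R = [152212/185]
step 1: K = P̄·Hᵀ·S⁻¹ = [-4348/38053; -12412/38053]
step 1: x' = x̄ + K·y = [-6161/38053, -43878/38053]
step 1: P' = (I − K·H)·P̄ = [83256/38053 -116188/38053; -116188/38053 199106/38053]

step 0: x' = [-103/37, 134/37], P' = [708/185 -196/37; -196/37 306/37]
step 1: x' = [-6161/38053, -43878/38053], P' = [83256/38053 -116188/38053; -116188/38053 199106/38053]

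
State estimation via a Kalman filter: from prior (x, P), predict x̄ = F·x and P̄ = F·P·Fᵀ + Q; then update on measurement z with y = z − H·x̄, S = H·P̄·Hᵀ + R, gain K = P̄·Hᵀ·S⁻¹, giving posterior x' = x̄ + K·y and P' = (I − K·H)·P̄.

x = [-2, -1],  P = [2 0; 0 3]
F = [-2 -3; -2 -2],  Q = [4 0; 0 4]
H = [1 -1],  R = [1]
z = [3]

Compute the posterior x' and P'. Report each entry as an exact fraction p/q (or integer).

x̄ = F·x = [7, 6]
P̄ = F·P·Fᵀ + Q = [39 26; 26 24]
y = z − H·x̄ = [2]
S = H·P̄·Hᵀ + R = [12]
K = P̄·Hᵀ·S⁻¹ = [13/12; 1/6]
x' = x̄ + K·y = [55/6, 19/3]
P' = (I − K·H)·P̄ = [299/12 143/6; 143/6 71/3]

x' = [55/6, 19/3]
P' = [299/12 143/6; 143/6 71/3]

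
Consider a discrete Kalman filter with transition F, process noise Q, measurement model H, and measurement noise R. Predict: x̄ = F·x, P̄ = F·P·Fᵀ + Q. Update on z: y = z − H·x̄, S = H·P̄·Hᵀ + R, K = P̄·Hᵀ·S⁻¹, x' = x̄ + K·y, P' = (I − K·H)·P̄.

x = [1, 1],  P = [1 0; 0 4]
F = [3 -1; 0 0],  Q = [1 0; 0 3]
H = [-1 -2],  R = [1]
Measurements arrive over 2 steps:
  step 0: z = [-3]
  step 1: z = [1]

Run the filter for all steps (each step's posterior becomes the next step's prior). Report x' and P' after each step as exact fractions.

step 0: x' = [68/27, 2/9], P' = [182/27 -28/9; -28/9 5/3]
step 1: x' = [8/57, -10/19], P' = [1066/95 -492/95; -492/95 249/95]

step 0: x̄ = F·x = [2, 0]
step 0: P̄ = F·P·Fᵀ + Q = [14 0; 0 3]
step 0: y = z − H·x̄ = [-1]
step 0: S = H·P̄·Hᵀ + R = [27]
step 0: K = P̄·Hᵀ·S⁻¹ = [-14/27; -2/9]
step 0: x' = x̄ + K·y = [68/27, 2/9]
step 0: P' = (I − K·H)·P̄ = [182/27 -28/9; -28/9 5/3]
step 1: x̄ = F·x = [22/3, 0]
step 1: P̄ = F·P·Fᵀ + Q = [82 0; 0 3]
step 1: y = z − H·x̄ = [25/3]
step 1: S = H·P̄·Hᵀ + R = [95]
step 1: K = P̄·Hᵀ·S⁻¹ = [-82/95; -6/95]
step 1: x' = x̄ + K·y = [8/57, -10/19]
step 1: P' = (I − K·H)·P̄ = [1066/95 -492/95; -492/95 249/95]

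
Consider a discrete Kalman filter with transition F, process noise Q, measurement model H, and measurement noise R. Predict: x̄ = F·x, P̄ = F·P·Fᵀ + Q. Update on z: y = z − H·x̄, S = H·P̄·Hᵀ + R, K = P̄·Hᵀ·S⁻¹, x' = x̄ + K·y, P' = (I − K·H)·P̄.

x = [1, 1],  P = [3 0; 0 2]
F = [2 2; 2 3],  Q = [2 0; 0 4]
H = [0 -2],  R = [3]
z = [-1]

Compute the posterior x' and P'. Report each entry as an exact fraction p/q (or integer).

x̄ = F·x = [4, 5]
P̄ = F·P·Fᵀ + Q = [22 24; 24 34]
y = z − H·x̄ = [9]
S = H·P̄·Hᵀ + R = [139]
K = P̄·Hᵀ·S⁻¹ = [-48/139; -68/139]
x' = x̄ + K·y = [124/139, 83/139]
P' = (I − K·H)·P̄ = [754/139 72/139; 72/139 102/139]

x' = [124/139, 83/139]
P' = [754/139 72/139; 72/139 102/139]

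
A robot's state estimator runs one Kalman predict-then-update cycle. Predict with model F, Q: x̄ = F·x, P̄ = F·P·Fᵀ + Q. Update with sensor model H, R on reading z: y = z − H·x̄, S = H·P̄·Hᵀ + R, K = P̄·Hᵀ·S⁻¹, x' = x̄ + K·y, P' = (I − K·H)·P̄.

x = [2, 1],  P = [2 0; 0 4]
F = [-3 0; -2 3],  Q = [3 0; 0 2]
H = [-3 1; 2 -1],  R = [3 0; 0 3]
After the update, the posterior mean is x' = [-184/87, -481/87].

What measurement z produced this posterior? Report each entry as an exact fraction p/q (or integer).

z = [1, 2]

x̄ = F·x = [-6, -1]
P̄ = F·P·Fᵀ + Q = [21 12; 12 46]
S = H·P̄·Hᵀ + R = [166 -112; -112 85]
K = P̄·Hᵀ·S⁻¹ = [-325/522 -122/261; -269/261 -422/261]
x' − x̄ = [338/87, -394/87] = K·y
y = (KᵀK)⁻¹·Kᵀ·(x' − x̄) = [-16, 13]
z = y + H·x̄ = [-16, 13] + [17, -11] = [1, 2]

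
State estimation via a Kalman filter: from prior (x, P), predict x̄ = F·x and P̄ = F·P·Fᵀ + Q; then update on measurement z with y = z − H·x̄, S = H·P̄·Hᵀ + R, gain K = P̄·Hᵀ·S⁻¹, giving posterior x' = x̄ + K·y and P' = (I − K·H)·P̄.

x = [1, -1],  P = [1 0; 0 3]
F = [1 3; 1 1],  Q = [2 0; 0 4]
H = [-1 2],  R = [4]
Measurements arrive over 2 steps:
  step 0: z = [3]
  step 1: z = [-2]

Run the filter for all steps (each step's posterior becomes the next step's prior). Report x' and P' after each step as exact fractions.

step 0: x' = [-31/13, 3/13], P' = [340/13 160/13; 160/13 86/13]
step 1: x' = [-54/49, -78/49], P' = [6556/49 3372/49; 3372/49 3551/98]

step 0: x̄ = F·x = [-2, 0]
step 0: P̄ = F·P·Fᵀ + Q = [30 10; 10 8]
step 0: y = z − H·x̄ = [1]
step 0: S = H·P̄·Hᵀ + R = [26]
step 0: K = P̄·Hᵀ·S⁻¹ = [-5/13; 3/13]
step 0: x' = x̄ + K·y = [-31/13, 3/13]
step 0: P' = (I − K·H)·P̄ = [340/13 160/13; 160/13 86/13]
step 1: x̄ = F·x = [-22/13, -28/13]
step 1: P̄ = F·P·Fᵀ + Q = [2100/13 1238/13; 1238/13 798/13]
step 1: y = z − H·x̄ = [8/13]
step 1: S = H·P̄·Hᵀ + R = [392/13]
step 1: K = P̄·Hᵀ·S⁻¹ = [47/49; 179/196]
step 1: x' = x̄ + K·y = [-54/49, -78/49]
step 1: P' = (I − K·H)·P̄ = [6556/49 3372/49; 3372/49 3551/98]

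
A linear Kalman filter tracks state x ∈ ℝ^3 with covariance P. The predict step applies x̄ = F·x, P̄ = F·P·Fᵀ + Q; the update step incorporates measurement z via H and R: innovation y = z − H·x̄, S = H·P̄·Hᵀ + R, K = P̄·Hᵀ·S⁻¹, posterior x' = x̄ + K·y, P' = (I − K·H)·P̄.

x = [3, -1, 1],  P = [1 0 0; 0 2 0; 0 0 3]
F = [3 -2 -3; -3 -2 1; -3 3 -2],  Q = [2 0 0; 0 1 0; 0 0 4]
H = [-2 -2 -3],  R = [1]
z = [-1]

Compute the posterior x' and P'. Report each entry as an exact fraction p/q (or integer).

x̄ = F·x = [8, -6, -14]
P̄ = F·P·Fᵀ + Q = [46 -10 -3; -10 21 -9; -3 -9 43]
y = z − H·x̄ = [-39]
S = H·P̄·Hᵀ + R = [432]
K = P̄·Hᵀ·S⁻¹ = [-7/48; 5/432; -35/144]
x' = x̄ + K·y = [219/16, -929/144, -217/48]
P' = (I − K·H)·P̄ = [589/16 -445/48 -293/16; -445/48 9047/432 -1121/144; -293/16 -1121/144 839/48]

x' = [219/16, -929/144, -217/48]
P' = [589/16 -445/48 -293/16; -445/48 9047/432 -1121/144; -293/16 -1121/144 839/48]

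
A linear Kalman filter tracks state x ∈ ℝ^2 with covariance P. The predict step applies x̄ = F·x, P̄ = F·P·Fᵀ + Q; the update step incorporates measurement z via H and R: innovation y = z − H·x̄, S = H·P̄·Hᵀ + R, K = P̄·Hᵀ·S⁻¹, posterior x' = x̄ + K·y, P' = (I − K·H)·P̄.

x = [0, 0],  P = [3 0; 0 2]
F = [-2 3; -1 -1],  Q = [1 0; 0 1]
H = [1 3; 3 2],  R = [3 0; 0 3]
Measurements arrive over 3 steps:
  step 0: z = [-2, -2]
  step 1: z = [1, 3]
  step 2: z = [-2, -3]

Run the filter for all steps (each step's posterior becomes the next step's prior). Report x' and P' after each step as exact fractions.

step 0: x̄ = F·x = [0, 0]
step 0: P̄ = F·P·Fᵀ + Q = [31 0; 0 6]
step 0: y = z − H·x̄ = [-2, -2]
step 0: S = H·P̄·Hᵀ + R = [88 129; 129 306]
step 0: K = P̄·Hᵀ·S⁻¹ = [-31/127 155/381; 440/1143 -422/3429]
step 0: x' = x̄ + K·y = [-124/381, -1796/3429]
step 0: P' = (I − K·H)·P̄ = [93/127 -62/127; -62/127 626/1143]
step 1: x̄ = F·x = [-1052/1143, 2912/3429]
step 1: P̄ = F·P·Fᵀ + Q = [1869/127 118/381; 118/381 1490/1143]
step 1: y = z − H·x̄ = [-239/381, 13931/3429]
step 1: S = H·P̄·Hᵀ + R = [3976/127 7033/127; 7033/127 165026/1143]
step 1: K = P̄·Hᵀ·S⁻¹ = [-251803/1661225 611691/1661225; 18906/66449 -5624/66449]
step 1: x' = x̄ + K·y = [1114106/1661225, 21722/66449]
step 1: P' = (I − K·H)·P̄ = [1002291/1661225 -23436/66449; -23436/66449 26718/66449]
step 2: x̄ = F·x = [-599062/1661225, -1657156/1661225]
step 2: P̄ = F·P·Fᵀ + Q = [18712739/1661225 586632/1661225; 586632/1661225 2159666/1661225]
step 2: y = z − H·x̄ = [449616/332245, 127823/1661225]
step 2: S = H·P̄·Hᵀ + R = [1866128/66449 15109833/332245; 15109833/332245 189076574/1661225]
step 2: K = P̄·Hᵀ·S⁻¹ = [-276265315/1874129567 678459273/1874129567; 527721720/1874129567 -150603926/1874129567]
step 2: x' = x̄ + K·y = [-997495003/1874129567, -1166979222/1874129567]
step 2: P' = (I − K·H)·P̄ = [1109103621/1874129567 -645966522/1874129567; -645966522/1874129567 743043894/1874129567]

step 0: x' = [-124/381, -1796/3429], P' = [93/127 -62/127; -62/127 626/1143]
step 1: x' = [1114106/1661225, 21722/66449], P' = [1002291/1661225 -23436/66449; -23436/66449 26718/66449]
step 2: x' = [-997495003/1874129567, -1166979222/1874129567], P' = [1109103621/1874129567 -645966522/1874129567; -645966522/1874129567 743043894/1874129567]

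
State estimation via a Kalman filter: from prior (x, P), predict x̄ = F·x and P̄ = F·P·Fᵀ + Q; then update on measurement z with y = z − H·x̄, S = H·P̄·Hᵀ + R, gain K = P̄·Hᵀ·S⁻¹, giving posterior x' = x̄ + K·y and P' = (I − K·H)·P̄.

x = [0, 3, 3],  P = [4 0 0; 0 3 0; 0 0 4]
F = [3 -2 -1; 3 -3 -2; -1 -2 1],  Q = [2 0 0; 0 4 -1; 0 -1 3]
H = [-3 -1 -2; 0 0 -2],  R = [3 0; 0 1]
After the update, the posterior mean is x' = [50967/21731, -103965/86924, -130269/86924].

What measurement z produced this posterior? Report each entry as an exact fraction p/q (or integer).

z = [-3, 3]

x̄ = F·x = [-9, -15, -3]
P̄ = F·P·Fᵀ + Q = [54 62 -4; 62 83 -3; -4 -3 23]
S = H·P̄·Hᵀ + R = [976 62; 62 93]
K = P̄·Hᵀ·S⁻¹ = [-166/701 5300/21731; -801/2804 11081/43462; -1/2804 -21487/43462]
x' − x̄ = [246546/21731, 1199895/86924, 130503/86924] = K·y
y = (KᵀK)⁻¹·Kᵀ·(x' − x̄) = [-51, -3]
z = y + H·x̄ = [-51, -3] + [48, 6] = [-3, 3]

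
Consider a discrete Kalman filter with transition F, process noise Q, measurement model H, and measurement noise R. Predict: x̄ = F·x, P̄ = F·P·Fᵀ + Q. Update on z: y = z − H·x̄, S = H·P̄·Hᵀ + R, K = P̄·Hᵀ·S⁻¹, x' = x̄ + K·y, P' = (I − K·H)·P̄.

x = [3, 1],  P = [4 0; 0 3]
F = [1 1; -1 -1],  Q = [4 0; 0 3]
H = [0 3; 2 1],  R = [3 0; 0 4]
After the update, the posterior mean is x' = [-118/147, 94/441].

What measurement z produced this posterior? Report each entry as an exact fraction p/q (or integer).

z = [1, -2]

x̄ = F·x = [4, -4]
P̄ = F·P·Fᵀ + Q = [11 -7; -7 10]
S = H·P̄·Hᵀ + R = [93 -12; -12 30]
K = P̄·Hᵀ·S⁻¹ = [-25/147 127/294; 142/441 -2/441]
x' − x̄ = [-706/147, 1858/441] = K·y
y = (KᵀK)⁻¹·Kᵀ·(x' − x̄) = [13, -6]
z = y + H·x̄ = [13, -6] + [-12, 4] = [1, -2]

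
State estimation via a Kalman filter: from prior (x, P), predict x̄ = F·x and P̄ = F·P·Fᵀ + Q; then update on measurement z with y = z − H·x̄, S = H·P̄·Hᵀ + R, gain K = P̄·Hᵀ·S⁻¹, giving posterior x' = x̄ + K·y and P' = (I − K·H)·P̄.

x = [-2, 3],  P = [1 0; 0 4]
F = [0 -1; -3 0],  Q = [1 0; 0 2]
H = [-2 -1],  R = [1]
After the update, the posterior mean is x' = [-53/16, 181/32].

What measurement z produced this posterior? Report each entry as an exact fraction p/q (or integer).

z = [1]

x̄ = F·x = [-3, 6]
P̄ = F·P·Fᵀ + Q = [5 0; 0 11]
S = H·P̄·Hᵀ + R = [32]
K = P̄·Hᵀ·S⁻¹ = [-5/16; -11/32]
x' − x̄ = [-5/16, -11/32] = K·y
y = (KᵀK)⁻¹·Kᵀ·(x' − x̄) = [1]
z = y + H·x̄ = [1] + [0] = [1]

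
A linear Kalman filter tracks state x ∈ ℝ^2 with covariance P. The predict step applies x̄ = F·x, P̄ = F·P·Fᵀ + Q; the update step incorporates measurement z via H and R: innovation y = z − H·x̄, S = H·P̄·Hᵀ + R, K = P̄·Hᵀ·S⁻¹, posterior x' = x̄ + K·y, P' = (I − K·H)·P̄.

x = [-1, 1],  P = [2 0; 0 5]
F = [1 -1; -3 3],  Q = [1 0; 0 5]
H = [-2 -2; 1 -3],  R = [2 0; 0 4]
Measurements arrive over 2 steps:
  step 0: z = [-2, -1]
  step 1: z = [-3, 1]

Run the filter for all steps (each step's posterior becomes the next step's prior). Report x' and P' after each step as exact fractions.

step 0: x̄ = F·x = [-2, 6]
step 0: P̄ = F·P·Fᵀ + Q = [8 -21; -21 68]
step 0: y = z − H·x̄ = [6, 19]
step 0: S = H·P̄·Hᵀ + R = [138 308; 308 750]
step 0: K = P̄·Hᵀ·S⁻¹ = [-592/2159 895/4318; -300/2159 -1049/4318]
step 0: x' = x̄ + K·y = [1265/4318, 2377/4318]
step 0: P' = (I − K·H)·P̄ = [1783/4318 -599/4318; -599/4318 1199/4318]
step 1: x̄ = F·x = [-556/2159, 1668/2159]
step 1: P̄ = F·P·Fᵀ + Q = [4249/2159 -6270/2159; -6270/2159 29605/2159]
step 1: y = z − H·x̄ = [-4253/2159, 7719/2159]
step 1: S = H·P̄·Hᵀ + R = [89574/2159 144052/2159; 144052/2159 316950/2159]
step 1: K = P̄·Hᵀ·S⁻¹ = [-18176/68047 26423/136094; -126780/884611 -415525/1769222]
step 1: x' = x̄ + K·y = [131031/136094, 380739/1769222]
step 1: P' = (I − K·H)·P̄ = [53687/136094 -17335/136094; -17335/136094 478915/1769222]

step 0: x' = [1265/4318, 2377/4318], P' = [1783/4318 -599/4318; -599/4318 1199/4318]
step 1: x' = [131031/136094, 380739/1769222], P' = [53687/136094 -17335/136094; -17335/136094 478915/1769222]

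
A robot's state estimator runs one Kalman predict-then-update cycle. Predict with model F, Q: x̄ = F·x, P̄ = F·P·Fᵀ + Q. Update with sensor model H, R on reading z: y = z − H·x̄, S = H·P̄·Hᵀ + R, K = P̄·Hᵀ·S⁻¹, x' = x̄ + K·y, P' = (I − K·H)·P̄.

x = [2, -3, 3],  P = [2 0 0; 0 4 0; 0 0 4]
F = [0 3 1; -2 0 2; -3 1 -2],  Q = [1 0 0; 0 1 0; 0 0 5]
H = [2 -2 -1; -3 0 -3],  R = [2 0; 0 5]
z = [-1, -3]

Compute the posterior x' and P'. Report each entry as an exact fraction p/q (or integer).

x̄ = F·x = [-6, 2, -15]
P̄ = F·P·Fᵀ + Q = [41 8 4; 8 25 -4; 4 -4 43]
y = z − H·x̄ = [0, -66]
S = H·P̄·Hᵀ + R = [213 -105; -105 833]
K = P̄·Hᵀ·S⁻¹ = [5353/23772 -7415/55468; -625/3962 -951/27734; -444/1981 -2739/13867]
x' = x̄ + K·y = [78291/27734, 59117/13867, -27231/13867]
P' = (I − K·H)·P̄ = [1496287/166404 364737/27734 -121601/13867; 364737/27734 275344/13867 -181576/13867; -121601/13867 -181576/13867 126166/13867]

x' = [78291/27734, 59117/13867, -27231/13867]
P' = [1496287/166404 364737/27734 -121601/13867; 364737/27734 275344/13867 -181576/13867; -121601/13867 -181576/13867 126166/13867]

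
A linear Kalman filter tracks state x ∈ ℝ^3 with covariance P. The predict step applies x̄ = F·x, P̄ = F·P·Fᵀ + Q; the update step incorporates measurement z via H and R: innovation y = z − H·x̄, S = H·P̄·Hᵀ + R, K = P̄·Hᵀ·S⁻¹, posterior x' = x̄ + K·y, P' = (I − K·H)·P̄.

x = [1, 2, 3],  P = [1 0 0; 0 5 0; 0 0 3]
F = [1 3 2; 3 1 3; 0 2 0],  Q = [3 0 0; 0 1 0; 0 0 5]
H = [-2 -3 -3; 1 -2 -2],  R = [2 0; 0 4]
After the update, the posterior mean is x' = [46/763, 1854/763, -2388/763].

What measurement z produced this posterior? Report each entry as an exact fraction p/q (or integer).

x̄ = F·x = [13, 14, 4]
P̄ = F·P·Fᵀ + Q = [61 36 30; 36 42 10; 30 10 25]
S = H·P̄·Hᵀ + R = [1821 466; 466 149]
K = P̄·Hᵀ·S⁻¹ = [-14594/54173 19829/54173; -2284/54173 -17580/54173; -5945/54173 4050/54173]
x' − x̄ = [-9873/763, -8828/763, -5440/763] = K·y
y = (KᵀK)⁻¹·Kᵀ·(x' − x̄) = [82, 25]
z = y + H·x̄ = [82, 25] + [-80, -23] = [2, 2]

z = [2, 2]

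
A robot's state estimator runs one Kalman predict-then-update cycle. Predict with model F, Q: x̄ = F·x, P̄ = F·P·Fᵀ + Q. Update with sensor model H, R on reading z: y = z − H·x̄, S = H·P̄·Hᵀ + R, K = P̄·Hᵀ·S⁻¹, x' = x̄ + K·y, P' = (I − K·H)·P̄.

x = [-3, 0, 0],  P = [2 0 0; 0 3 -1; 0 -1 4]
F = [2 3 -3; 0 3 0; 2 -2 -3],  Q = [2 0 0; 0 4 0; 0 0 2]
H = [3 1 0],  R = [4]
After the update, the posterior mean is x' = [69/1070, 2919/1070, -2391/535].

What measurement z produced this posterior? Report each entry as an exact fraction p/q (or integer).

z = [3]

x̄ = F·x = [-6, 0, -6]
P̄ = F·P·Fᵀ + Q = [91 36 29; 36 31 -9; 29 -9 46]
S = H·P̄·Hᵀ + R = [1070]
K = P̄·Hᵀ·S⁻¹ = [309/1070; 139/1070; 39/535]
x' − x̄ = [6489/1070, 2919/1070, 819/535] = K·y
y = (KᵀK)⁻¹·Kᵀ·(x' − x̄) = [21]
z = y + H·x̄ = [21] + [-18] = [3]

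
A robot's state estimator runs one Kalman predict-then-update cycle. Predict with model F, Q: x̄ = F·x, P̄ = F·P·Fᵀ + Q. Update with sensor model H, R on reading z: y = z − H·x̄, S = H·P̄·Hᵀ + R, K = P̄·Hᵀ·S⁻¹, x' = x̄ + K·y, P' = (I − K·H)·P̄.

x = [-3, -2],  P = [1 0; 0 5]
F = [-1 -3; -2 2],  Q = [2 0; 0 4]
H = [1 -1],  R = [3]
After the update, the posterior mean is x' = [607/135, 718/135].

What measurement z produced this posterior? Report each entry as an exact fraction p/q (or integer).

x̄ = F·x = [9, 2]
P̄ = F·P·Fᵀ + Q = [48 -28; -28 28]
S = H·P̄·Hᵀ + R = [135]
K = P̄·Hᵀ·S⁻¹ = [76/135; -56/135]
x' − x̄ = [-608/135, 448/135] = K·y
y = (KᵀK)⁻¹·Kᵀ·(x' − x̄) = [-8]
z = y + H·x̄ = [-8] + [7] = [-1]

z = [-1]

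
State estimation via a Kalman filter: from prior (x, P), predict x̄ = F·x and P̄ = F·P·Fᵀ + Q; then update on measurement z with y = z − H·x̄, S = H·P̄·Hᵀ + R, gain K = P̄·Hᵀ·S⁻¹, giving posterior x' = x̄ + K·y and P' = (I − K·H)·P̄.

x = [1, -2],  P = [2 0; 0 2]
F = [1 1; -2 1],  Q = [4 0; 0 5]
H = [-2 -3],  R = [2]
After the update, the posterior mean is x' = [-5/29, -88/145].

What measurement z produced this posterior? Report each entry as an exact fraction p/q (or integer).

x̄ = F·x = [-1, -4]
P̄ = F·P·Fᵀ + Q = [8 -2; -2 15]
S = H·P̄·Hᵀ + R = [145]
K = P̄·Hᵀ·S⁻¹ = [-2/29; -41/145]
x' − x̄ = [24/29, 492/145] = K·y
y = (KᵀK)⁻¹·Kᵀ·(x' − x̄) = [-12]
z = y + H·x̄ = [-12] + [14] = [2]

z = [2]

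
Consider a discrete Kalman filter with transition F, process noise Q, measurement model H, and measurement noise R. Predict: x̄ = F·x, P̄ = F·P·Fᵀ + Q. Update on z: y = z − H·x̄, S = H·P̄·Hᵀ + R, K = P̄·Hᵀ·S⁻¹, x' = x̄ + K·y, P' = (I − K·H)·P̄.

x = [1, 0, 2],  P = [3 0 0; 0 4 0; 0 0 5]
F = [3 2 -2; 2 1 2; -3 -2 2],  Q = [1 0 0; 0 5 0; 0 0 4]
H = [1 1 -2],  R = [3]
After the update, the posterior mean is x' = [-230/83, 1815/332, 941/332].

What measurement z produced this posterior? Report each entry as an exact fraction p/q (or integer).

z = [-3]

x̄ = F·x = [-1, 6, 1]
P̄ = F·P·Fᵀ + Q = [64 6 -63; 6 41 -6; -63 -6 67]
S = H·P̄·Hᵀ + R = [664]
K = P̄·Hᵀ·S⁻¹ = [49/166; 59/664; -203/664]
x' − x̄ = [-147/83, -177/332, 609/332] = K·y
y = (KᵀK)⁻¹·Kᵀ·(x' − x̄) = [-6]
z = y + H·x̄ = [-6] + [3] = [-3]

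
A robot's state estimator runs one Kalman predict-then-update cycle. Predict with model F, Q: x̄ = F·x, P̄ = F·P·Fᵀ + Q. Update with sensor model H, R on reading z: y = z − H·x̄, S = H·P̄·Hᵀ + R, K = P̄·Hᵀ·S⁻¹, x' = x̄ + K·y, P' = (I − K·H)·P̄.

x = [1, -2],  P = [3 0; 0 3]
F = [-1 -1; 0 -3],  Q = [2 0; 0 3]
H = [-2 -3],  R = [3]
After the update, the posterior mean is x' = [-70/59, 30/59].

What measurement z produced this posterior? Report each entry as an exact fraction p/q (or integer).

x̄ = F·x = [1, 6]
P̄ = F·P·Fᵀ + Q = [8 9; 9 30]
S = H·P̄·Hᵀ + R = [413]
K = P̄·Hᵀ·S⁻¹ = [-43/413; -108/413]
x' − x̄ = [-129/59, -324/59] = K·y
y = (KᵀK)⁻¹·Kᵀ·(x' − x̄) = [21]
z = y + H·x̄ = [21] + [-20] = [1]

z = [1]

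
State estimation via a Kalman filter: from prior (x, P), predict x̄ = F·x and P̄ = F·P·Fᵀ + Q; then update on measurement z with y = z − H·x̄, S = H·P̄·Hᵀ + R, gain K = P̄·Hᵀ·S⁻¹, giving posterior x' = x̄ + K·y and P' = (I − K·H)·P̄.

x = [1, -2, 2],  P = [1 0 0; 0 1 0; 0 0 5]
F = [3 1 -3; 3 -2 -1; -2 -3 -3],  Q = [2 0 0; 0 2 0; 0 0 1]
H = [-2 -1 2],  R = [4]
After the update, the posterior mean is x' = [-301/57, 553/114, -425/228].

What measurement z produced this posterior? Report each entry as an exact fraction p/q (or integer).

z = [2]

x̄ = F·x = [-5, 5, -2]
P̄ = F·P·Fᵀ + Q = [57 22 36; 22 20 15; 36 15 59]
S = H·P̄·Hᵀ + R = [228]
K = P̄·Hᵀ·S⁻¹ = [-16/57; -17/114; 31/228]
x' − x̄ = [-16/57, -17/114, 31/228] = K·y
y = (KᵀK)⁻¹·Kᵀ·(x' − x̄) = [1]
z = y + H·x̄ = [1] + [1] = [2]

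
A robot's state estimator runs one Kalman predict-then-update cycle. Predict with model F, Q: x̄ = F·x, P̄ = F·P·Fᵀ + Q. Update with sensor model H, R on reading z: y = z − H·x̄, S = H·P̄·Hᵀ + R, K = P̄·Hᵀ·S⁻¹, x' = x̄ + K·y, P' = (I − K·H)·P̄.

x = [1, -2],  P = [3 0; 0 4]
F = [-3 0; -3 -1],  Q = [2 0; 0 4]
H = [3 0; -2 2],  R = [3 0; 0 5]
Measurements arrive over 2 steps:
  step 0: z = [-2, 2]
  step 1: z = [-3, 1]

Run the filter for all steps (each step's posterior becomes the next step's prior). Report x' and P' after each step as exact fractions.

step 0: x̄ = F·x = [-3, -1]
step 0: P̄ = F·P·Fᵀ + Q = [29 27; 27 35]
step 0: y = z − H·x̄ = [7, -2]
step 0: S = H·P̄·Hᵀ + R = [264 -12; -12 45]
step 0: K = P̄·Hᵀ·S⁻¹ = [1289/3912 -1/978; 1279/3912 433/978]
step 0: x' = x̄ + K·y = [-2705/3912, 1577/3912]
step 0: P' = (I − K·H)·P̄ = [1289/3912 1279/3912; 1279/3912 5609/3912]
step 1: x̄ = F·x = [2705/1304, 3269/1956]
step 1: P̄ = F·P·Fᵀ + Q = [6475/1304 2573/652; 2573/652 10133/978]
step 1: y = z − H·x̄ = [-12027/1304, 3533/1956]
step 1: S = H·P̄·Hᵀ + R = [62187/1304 -3987/652; -3987/652 33971/978]
step 1: K = P̄·Hᵀ·S⁻¹ = [658477/2111315 -7974/2111315; 638542/2111315 892216/2111315]
step 1: x' = x̄ + K·y = [-1707958/2111315, -749248/2111315]
step 1: P' = (I − K·H)·P̄ = [658477/2111315 638542/2111315; 638542/2111315 2869082/2111315]

step 0: x' = [-2705/3912, 1577/3912], P' = [1289/3912 1279/3912; 1279/3912 5609/3912]
step 1: x' = [-1707958/2111315, -749248/2111315], P' = [658477/2111315 638542/2111315; 638542/2111315 2869082/2111315]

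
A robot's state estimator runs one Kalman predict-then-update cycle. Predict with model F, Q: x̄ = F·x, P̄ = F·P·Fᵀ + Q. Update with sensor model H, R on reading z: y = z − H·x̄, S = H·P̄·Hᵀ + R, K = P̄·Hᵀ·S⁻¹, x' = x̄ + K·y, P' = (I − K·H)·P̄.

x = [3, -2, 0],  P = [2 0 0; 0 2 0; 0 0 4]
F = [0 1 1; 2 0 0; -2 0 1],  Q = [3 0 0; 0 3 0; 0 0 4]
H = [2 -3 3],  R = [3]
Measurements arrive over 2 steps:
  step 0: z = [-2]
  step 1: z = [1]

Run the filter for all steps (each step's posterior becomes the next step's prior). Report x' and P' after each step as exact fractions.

step 0: x̄ = F·x = [-2, 6, -6]
step 0: P̄ = F·P·Fᵀ + Q = [9 0 4; 0 11 -8; 4 -8 16]
step 0: y = z − H·x̄ = [38]
step 0: S = H·P̄·Hᵀ + R = [474]
step 0: K = P̄·Hᵀ·S⁻¹ = [5/79; -19/158; 40/237]
step 0: x' = x̄ + K·y = [32/79, 113/79, 98/237]
step 0: P' = (I − K·H)·P̄ = [561/79 285/79 -84/79; 285/79 655/158 128/79; -84/79 128/79 592/237]
step 1: x̄ = F·x = [437/237, 64/79, -94/237]
step 1: P̄ = F·P·Fᵀ + Q = [6107/474 402/79 -230/237; 402/79 2481/79 -2412/79; -230/237 -2412/79 9280/237]
step 1: y = z − H·x̄ = [221/237]
step 1: S = H·P̄·Hᵀ + R = [276448/237]
step 1: K = P̄·Hᵀ·S⁻¹ = [1799/276448; -41625/276448; 1534/8639]
step 1: x' = x̄ + K·y = [511415/276448, 185143/276448, -1996/8639]
step 1: P' = (I − K·H)·P̄ = [3548091/276448 1722699/276448 -20028/8639; 1722699/276448 1371147/276448 5658/8639; -20028/8639 5658/8639 20544/8639]

step 0: x' = [32/79, 113/79, 98/237], P' = [561/79 285/79 -84/79; 285/79 655/158 128/79; -84/79 128/79 592/237]
step 1: x' = [511415/276448, 185143/276448, -1996/8639], P' = [3548091/276448 1722699/276448 -20028/8639; 1722699/276448 1371147/276448 5658/8639; -20028/8639 5658/8639 20544/8639]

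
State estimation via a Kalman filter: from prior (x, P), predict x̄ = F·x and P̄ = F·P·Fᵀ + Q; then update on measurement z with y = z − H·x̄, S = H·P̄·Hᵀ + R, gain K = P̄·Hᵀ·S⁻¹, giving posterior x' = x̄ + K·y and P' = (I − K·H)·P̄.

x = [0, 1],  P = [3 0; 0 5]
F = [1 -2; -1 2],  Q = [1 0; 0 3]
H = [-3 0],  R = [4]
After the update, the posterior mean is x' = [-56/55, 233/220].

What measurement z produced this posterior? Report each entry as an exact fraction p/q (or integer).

z = [3]

x̄ = F·x = [-2, 2]
P̄ = F·P·Fᵀ + Q = [24 -23; -23 26]
S = H·P̄·Hᵀ + R = [220]
K = P̄·Hᵀ·S⁻¹ = [-18/55; 69/220]
x' − x̄ = [54/55, -207/220] = K·y
y = (KᵀK)⁻¹·Kᵀ·(x' − x̄) = [-3]
z = y + H·x̄ = [-3] + [6] = [3]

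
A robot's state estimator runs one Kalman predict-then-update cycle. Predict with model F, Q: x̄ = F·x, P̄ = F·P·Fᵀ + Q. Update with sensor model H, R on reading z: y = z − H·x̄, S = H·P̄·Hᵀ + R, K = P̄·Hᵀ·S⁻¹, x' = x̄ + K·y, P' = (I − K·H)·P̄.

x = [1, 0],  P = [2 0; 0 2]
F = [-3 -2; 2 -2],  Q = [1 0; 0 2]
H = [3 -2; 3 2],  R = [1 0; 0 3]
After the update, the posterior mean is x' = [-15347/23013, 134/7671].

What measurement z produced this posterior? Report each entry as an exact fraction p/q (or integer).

x̄ = F·x = [-3, 2]
P̄ = F·P·Fᵀ + Q = [27 -4; -4 18]
S = H·P̄·Hᵀ + R = [364 171; 171 270]
K = P̄·Hᵀ·S⁻¹ = [1283/7671 11353/69039; -632/2557 5648/23013]
x' − x̄ = [53692/23013, -15208/7671] = K·y
y = (KᵀK)⁻¹·Kᵀ·(x' − x̄) = [11, 3]
z = y + H·x̄ = [11, 3] + [-13, -5] = [-2, -2]

z = [-2, -2]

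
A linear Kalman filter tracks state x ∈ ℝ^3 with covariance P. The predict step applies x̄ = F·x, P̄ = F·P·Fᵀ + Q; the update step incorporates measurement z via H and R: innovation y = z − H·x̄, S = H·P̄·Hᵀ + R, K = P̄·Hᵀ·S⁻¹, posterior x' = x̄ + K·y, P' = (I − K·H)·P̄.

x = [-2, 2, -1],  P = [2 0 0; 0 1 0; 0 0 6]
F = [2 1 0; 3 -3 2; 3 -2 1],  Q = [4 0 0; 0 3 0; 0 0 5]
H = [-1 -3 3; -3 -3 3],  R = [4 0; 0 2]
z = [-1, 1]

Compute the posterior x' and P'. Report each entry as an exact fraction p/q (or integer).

x' = [-1796/2053, -17834/2053, -18929/2053]
P' = [2645/2053 -468/2053 1571/2053; -468/2053 101115/4106 99639/4106; 1571/2053 99639/4106 101909/4106]

x̄ = F·x = [-2, -14, -11]
P̄ = F·P·Fᵀ + Q = [13 9 10; 9 54 36; 10 36 33]
y = z − H·x̄ = [-12, -14]
S = H·P̄·Hᵀ + R = [146 162; 162 236]
K = P̄·Hᵀ·S⁻¹ = [868/2053 -909/2053; -873/4106 -405/2053; 917/4106 -654/2053]
x' = x̄ + K·y = [-1796/2053, -17834/2053, -18929/2053]
P' = (I − K·H)·P̄ = [2645/2053 -468/2053 1571/2053; -468/2053 101115/4106 99639/4106; 1571/2053 99639/4106 101909/4106]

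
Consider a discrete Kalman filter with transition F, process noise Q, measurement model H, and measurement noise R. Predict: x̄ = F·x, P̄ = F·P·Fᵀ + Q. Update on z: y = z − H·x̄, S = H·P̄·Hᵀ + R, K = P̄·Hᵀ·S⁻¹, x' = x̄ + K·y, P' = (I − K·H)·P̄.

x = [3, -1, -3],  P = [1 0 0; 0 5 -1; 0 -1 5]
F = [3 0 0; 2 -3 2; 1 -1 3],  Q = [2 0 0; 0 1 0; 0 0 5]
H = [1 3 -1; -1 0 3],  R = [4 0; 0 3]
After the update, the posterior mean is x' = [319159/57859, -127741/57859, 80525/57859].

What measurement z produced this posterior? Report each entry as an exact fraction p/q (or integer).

x̄ = F·x = [9, 3, -5]
P̄ = F·P·Fᵀ + Q = [11 6 3; 6 82 58; 3 58 62]
S = H·P̄·Hᵀ + R = [497 319; 319 554]
K = P̄·Hᵀ·S⁻¹ = [5014/57859 -3096/57859; 53884/173577 21610/173577; 5333/173577 54266/173577]
x' − x̄ = [-201572/57859, -301318/57859, 369820/57859] = K·y
y = (KᵀK)⁻¹·Kᵀ·(x' − x̄) = [-26, 23]
z = y + H·x̄ = [-26, 23] + [23, -24] = [-3, -1]

z = [-3, -1]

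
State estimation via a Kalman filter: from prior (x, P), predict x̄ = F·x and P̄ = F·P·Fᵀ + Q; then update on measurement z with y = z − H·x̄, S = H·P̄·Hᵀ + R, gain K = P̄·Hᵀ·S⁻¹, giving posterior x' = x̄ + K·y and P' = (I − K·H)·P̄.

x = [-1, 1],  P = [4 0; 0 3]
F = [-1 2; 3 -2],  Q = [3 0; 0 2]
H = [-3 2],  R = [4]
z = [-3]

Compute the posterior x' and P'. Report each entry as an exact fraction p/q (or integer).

x̄ = F·x = [3, -5]
P̄ = F·P·Fᵀ + Q = [19 -24; -24 50]
y = z − H·x̄ = [16]
S = H·P̄·Hᵀ + R = [663]
K = P̄·Hᵀ·S⁻¹ = [-35/221; 172/663]
x' = x̄ + K·y = [103/221, -563/663]
P' = (I − K·H)·P̄ = [524/221 716/221; 716/221 3566/663]

x' = [103/221, -563/663]
P' = [524/221 716/221; 716/221 3566/663]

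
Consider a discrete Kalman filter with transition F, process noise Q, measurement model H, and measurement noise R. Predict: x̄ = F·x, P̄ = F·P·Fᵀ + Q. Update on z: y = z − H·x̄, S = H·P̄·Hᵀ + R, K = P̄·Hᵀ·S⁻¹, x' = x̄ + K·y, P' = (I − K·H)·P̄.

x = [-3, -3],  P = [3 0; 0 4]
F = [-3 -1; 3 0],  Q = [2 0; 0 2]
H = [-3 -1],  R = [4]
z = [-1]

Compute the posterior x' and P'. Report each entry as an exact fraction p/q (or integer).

x' = [6/7, -20/21]
P' = [15/7 -33/7; -33/7 271/21]

x̄ = F·x = [12, -9]
P̄ = F·P·Fᵀ + Q = [33 -27; -27 29]
y = z − H·x̄ = [26]
S = H·P̄·Hᵀ + R = [168]
K = P̄·Hᵀ·S⁻¹ = [-3/7; 13/42]
x' = x̄ + K·y = [6/7, -20/21]
P' = (I − K·H)·P̄ = [15/7 -33/7; -33/7 271/21]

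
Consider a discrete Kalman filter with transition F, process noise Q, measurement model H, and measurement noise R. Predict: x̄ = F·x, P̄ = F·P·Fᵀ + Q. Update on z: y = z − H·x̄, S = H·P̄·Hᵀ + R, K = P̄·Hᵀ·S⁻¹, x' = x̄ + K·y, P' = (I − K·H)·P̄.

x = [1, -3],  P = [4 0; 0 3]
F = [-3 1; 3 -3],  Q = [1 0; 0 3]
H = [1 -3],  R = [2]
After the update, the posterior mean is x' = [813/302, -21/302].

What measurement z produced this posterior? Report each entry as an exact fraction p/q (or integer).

x̄ = F·x = [-6, 12]
P̄ = F·P·Fᵀ + Q = [40 -45; -45 66]
S = H·P̄·Hᵀ + R = [906]
K = P̄·Hᵀ·S⁻¹ = [175/906; -81/302]
x' − x̄ = [2625/302, -3645/302] = K·y
y = (KᵀK)⁻¹·Kᵀ·(x' − x̄) = [45]
z = y + H·x̄ = [45] + [-42] = [3]

z = [3]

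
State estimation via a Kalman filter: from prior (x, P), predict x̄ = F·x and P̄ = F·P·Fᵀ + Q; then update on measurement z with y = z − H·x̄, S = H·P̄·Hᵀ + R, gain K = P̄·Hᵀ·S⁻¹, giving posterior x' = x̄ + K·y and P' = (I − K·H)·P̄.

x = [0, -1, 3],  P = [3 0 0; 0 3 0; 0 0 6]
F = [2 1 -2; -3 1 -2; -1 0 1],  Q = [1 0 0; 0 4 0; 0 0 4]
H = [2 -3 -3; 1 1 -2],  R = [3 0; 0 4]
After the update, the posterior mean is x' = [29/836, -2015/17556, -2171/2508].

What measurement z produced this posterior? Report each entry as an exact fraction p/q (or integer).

z = [3, 2]

x̄ = F·x = [-7, -7, 3]
P̄ = F·P·Fᵀ + Q = [40 9 -18; 9 58 -3; -18 -3 13]
S = H·P̄·Hᵀ + R = [856 92; 92 256]
K = P̄·Hᵀ·S⁻¹ = [233/2508 749/2508; -11087/52668 19003/52668; -449/7524 -305/1881]
x' − x̄ = [5881/836, 120877/17556, -9695/2508] = K·y
y = (KᵀK)⁻¹·Kᵀ·(x' − x̄) = [5, 22]
z = y + H·x̄ = [5, 22] + [-2, -20] = [3, 2]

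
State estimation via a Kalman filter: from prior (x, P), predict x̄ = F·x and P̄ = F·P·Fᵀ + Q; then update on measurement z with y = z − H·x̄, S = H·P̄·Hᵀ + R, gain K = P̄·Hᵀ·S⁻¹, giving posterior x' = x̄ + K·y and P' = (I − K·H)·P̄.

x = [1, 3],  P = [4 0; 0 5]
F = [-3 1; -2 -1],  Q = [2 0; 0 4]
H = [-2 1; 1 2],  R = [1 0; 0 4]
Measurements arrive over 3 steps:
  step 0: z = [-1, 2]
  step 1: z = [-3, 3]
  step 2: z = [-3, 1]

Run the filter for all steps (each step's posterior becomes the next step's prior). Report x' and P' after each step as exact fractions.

step 0: x' = [14180/18557, 7795/18557], P' = [5884/18557 4360/18557; 4360/18557 12238/18557]
step 1: x' = [594385/392213, 358940/1176639], P' = [346996/1176639 250352/1176639; 250352/1176639 725909/1176639]
step 2: x' = [2467597295/2562534491, -1549892480/2562534491], P' = [753622660/2562534491 542193672/2562534491; 542193672/2562534491 1575459442/2562534491]

step 0: x̄ = F·x = [0, -5]
step 0: P̄ = F·P·Fᵀ + Q = [43 19; 19 25]
step 0: y = z − H·x̄ = [4, 12]
step 0: S = H·P̄·Hᵀ + R = [122 -93; -93 223]
step 0: K = P̄·Hᵀ·S⁻¹ = [-7408/18557 3651/18557; 3518/18557 7209/18557]
step 0: x' = x̄ + K·y = [14180/18557, 7795/18557]
step 0: P' = (I − K·H)·P̄ = [5884/18557 4360/18557; 4360/18557 12238/18557]
step 1: x̄ = F·x = [-34745/18557, -5165/2651]
step 1: P̄ = F·P·Fᵀ + Q = [76148/18557 3918/2651; 3918/2651 18206/2651]
step 1: y = z − H·x̄ = [-89006/18557, 162726/18557]
step 1: S = H·P̄·Hᵀ + R = [340887/18557 20310/18557; 20310/18557 769848/18557]
step 1: K = P̄·Hᵀ·S⁻¹ = [-147880/392213 211925/1176639; 225205/1176639 283695/784426]
step 1: x' = x̄ + K·y = [594385/392213, 358940/1176639]
step 1: P' = (I − K·H)·P̄ = [346996/1176639 250352/1176639; 250352/1176639 725909/1176639]
step 2: x̄ = F·x = [-4990525/1176639, -3925250/1176639]
step 2: P̄ = F·P·Fᵀ + Q = [4700039/1176639 535473/392213; 535473/392213 7821857/1176639]
step 2: y = z − H·x̄ = [-3195239/392213, 14017664/1176639]
step 2: S = H·P̄·Hᵀ + R = [21372976/1176639 474793/392213; 474793/392213 47119699/1176639]
step 2: K = P̄·Hᵀ·S⁻¹ = [-5160704/13703393 459502501/2562534491; 2626054/13703393 923278139/2562534491]
step 2: x' = x̄ + K·y = [2467597295/2562534491, -1549892480/2562534491]
step 2: P' = (I − K·H)·P̄ = [753622660/2562534491 542193672/2562534491; 542193672/2562534491 1575459442/2562534491]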